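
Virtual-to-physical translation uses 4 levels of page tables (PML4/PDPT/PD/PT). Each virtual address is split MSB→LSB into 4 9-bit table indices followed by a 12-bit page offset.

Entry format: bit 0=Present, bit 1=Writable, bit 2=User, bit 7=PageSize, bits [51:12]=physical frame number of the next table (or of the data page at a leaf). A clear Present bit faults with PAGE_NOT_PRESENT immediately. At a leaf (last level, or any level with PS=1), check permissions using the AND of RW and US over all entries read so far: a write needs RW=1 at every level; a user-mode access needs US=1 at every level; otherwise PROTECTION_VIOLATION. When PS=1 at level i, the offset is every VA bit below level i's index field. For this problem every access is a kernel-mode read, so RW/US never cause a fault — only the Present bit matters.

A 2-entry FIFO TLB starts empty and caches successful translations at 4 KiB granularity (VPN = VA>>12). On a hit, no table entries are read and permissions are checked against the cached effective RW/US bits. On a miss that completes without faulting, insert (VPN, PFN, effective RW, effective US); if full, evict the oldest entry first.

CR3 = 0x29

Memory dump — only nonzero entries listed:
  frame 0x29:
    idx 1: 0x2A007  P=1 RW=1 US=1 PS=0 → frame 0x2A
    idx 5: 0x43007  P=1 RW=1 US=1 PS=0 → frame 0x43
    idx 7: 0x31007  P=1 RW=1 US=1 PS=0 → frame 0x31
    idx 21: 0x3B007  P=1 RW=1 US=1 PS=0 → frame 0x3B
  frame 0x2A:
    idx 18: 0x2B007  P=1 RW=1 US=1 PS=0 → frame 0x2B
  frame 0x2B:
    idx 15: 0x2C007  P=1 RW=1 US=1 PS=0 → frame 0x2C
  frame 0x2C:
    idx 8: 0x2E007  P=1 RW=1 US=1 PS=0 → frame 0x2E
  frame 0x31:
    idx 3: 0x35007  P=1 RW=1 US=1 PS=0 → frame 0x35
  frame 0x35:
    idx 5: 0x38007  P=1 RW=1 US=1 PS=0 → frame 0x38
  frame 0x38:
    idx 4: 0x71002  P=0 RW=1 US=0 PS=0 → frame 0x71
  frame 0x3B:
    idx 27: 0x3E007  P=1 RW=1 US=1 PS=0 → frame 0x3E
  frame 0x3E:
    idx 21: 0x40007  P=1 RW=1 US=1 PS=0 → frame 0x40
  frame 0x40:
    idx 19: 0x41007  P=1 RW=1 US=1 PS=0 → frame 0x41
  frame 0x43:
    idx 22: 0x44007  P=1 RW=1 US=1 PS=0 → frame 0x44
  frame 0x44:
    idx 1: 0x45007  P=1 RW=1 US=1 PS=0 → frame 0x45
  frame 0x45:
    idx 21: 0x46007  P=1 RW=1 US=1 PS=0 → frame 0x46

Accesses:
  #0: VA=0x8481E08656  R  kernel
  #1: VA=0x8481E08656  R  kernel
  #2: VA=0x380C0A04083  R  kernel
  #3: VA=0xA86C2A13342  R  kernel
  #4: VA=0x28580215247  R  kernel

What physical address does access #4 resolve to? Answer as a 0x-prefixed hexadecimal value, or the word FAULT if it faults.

Walk each access:
#0 VA=0x8481E08656 (r,kernel):
  L0: frame=0x29 idx=1 entry=0x2A007 [P=1 RW=1 US=1 PS=0]
  L1: frame=0x2A idx=18 entry=0x2B007 [P=1 RW=1 US=1 PS=0]
  L2: frame=0x2B idx=15 entry=0x2C007 [P=1 RW=1 US=1 PS=0]
  L3: frame=0x2C idx=8 entry=0x2E007 [P=1 RW=1 US=1 PS=0]
  ✓ 0x2E656  — 4 lookups
#1 VA=0x8481E08656 (r,kernel):
  TLB hit vpn=0x8481E08 → PA=0x2E656
#2 VA=0x380C0A04083 (r,kernel):
  L0: frame=0x29 idx=7 entry=0x31007 [P=1 RW=1 US=1 PS=0]
  L1: frame=0x31 idx=3 entry=0x35007 [P=1 RW=1 US=1 PS=0]
  L2: frame=0x35 idx=5 entry=0x38007 [P=1 RW=1 US=1 PS=0]
  L3: frame=0x38 idx=4 entry=0x71002 [P=0 RW=1 US=0 PS=0]
  ⇒ fault: PAGE_NOT_PRESENT  — 4 lookups
#3 VA=0xA86C2A13342 (r,kernel):
  L0: frame=0x29 idx=21 entry=0x3B007 [P=1 RW=1 US=1 PS=0]
  L1: frame=0x3B idx=27 entry=0x3E007 [P=1 RW=1 US=1 PS=0]
  L2: frame=0x3E idx=21 entry=0x40007 [P=1 RW=1 US=1 PS=0]
  L3: frame=0x40 idx=19 entry=0x41007 [P=1 RW=1 US=1 PS=0]
  ✓ 0x41342  — 4 lookups
#4 VA=0x28580215247 (r,kernel):
  L0: frame=0x29 idx=5 entry=0x43007 [P=1 RW=1 US=1 PS=0]
  L1: frame=0x43 idx=22 entry=0x44007 [P=1 RW=1 US=1 PS=0]
  L2: frame=0x44 idx=1 entry=0x45007 [P=1 RW=1 US=1 PS=0]
  L3: frame=0x45 idx=21 entry=0x46007 [P=1 RW=1 US=1 PS=0]
  ✓ 0x46247  — 4 lookups

Access #4 PA: 0x46247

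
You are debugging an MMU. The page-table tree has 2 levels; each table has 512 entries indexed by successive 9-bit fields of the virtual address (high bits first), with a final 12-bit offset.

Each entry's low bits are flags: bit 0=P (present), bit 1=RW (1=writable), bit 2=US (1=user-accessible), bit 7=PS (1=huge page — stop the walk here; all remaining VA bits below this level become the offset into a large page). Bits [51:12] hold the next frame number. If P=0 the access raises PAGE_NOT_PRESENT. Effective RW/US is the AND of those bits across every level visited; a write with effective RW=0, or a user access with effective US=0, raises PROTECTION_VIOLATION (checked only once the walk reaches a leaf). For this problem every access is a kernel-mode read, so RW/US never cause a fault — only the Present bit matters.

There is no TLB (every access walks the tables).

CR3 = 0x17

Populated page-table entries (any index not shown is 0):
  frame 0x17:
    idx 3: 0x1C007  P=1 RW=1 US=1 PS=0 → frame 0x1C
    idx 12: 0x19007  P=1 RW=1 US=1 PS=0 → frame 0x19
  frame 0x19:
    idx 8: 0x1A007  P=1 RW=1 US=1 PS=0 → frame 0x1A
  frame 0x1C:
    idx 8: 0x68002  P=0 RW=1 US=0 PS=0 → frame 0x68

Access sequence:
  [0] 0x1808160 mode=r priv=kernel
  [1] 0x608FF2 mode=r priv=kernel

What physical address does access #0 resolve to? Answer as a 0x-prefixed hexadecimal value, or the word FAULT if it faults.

Walk each access:
#0 VA=0x1808160 (r,kernel):
  L0 @0x17[12] → 0x19007  P=1,RW=1,US=1,PS=0
  L1 @0x19[8] → 0x1A007  P=1,RW=1,US=1,PS=0
  → PA=0x1A160  (2 entries read)
#1 VA=0x608FF2 (r,kernel):
  L0 @0x17[3] → 0x1C007  P=1,RW=1,US=1,PS=0
  L1 @0x1C[8] → 0x68002  P=0,RW=1,US=0,PS=0
  ✗ PAGE_NOT_PRESENT  [2 reads]

Access #0 PA: 0x1A160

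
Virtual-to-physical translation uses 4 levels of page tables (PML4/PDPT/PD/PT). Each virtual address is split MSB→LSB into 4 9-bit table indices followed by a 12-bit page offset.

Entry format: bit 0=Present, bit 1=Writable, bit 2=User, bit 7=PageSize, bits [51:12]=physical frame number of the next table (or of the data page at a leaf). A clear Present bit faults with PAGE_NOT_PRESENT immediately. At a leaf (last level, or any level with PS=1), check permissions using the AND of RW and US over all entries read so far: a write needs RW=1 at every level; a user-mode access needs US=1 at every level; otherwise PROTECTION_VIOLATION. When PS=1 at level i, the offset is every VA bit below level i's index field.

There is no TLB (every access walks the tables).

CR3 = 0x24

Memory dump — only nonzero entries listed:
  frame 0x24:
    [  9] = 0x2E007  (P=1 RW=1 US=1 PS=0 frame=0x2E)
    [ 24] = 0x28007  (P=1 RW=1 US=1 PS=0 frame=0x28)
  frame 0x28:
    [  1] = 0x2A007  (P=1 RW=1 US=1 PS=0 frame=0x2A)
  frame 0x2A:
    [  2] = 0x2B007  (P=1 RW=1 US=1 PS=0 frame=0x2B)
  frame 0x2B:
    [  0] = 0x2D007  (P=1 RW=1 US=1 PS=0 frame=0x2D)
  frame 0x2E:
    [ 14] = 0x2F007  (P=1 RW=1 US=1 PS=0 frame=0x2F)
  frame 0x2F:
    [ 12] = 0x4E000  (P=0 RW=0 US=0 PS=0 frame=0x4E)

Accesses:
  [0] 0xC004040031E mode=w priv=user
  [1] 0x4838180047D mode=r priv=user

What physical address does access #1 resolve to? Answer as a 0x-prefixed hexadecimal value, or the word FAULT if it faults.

Trace:
#0 VA=0xC004040031E (w,user):
  lvl0: tbl 0x24, slot 24 ⇒ 0x28007 (P1/RW1/US1/PS0)
  lvl1: tbl 0x28, slot 1 ⇒ 0x2A007 (P1/RW1/US1/PS0)
  lvl2: tbl 0x2A, slot 2 ⇒ 0x2B007 (P1/RW1/US1/PS0)
  lvl3: tbl 0x2B, slot 0 ⇒ 0x2D007 (P1/RW1/US1/PS0)
  ✓ 0x2D31E  — 4 lookups
#1 VA=0x4838180047D (r,user):
  lvl0: tbl 0x24, slot 9 ⇒ 0x2E007 (P1/RW1/US1/PS0)
  lvl1: tbl 0x2E, slot 14 ⇒ 0x2F007 (P1/RW1/US1/PS0)
  lvl2: tbl 0x2F, slot 12 ⇒ 0x4E000 (P0/RW0/US0/PS0)
  ✗ PAGE_NOT_PRESENT  [3 reads]

Access #1 PA: FAULT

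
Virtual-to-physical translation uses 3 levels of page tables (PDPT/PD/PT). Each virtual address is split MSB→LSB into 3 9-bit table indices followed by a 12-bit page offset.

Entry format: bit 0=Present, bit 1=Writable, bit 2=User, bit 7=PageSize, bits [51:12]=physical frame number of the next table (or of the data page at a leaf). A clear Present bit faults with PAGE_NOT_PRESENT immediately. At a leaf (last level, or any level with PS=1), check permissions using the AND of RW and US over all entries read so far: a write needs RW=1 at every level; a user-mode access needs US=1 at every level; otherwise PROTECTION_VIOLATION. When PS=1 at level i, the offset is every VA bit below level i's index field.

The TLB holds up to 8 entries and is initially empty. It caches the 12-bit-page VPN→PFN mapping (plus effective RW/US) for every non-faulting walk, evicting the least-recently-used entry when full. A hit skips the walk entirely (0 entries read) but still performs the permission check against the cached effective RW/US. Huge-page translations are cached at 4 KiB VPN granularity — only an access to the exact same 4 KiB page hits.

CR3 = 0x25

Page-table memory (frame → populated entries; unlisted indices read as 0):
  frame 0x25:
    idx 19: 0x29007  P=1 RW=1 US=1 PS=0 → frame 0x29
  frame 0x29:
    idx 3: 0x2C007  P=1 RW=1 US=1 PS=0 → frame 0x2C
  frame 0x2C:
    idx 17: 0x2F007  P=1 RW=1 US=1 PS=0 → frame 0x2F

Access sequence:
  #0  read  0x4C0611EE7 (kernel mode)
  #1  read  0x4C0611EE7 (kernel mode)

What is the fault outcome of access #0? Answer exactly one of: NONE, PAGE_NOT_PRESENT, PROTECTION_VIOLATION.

Walk each access:
#0 VA=0x4C0611EE7 (r,kernel):
  L0 @0x25[19] → 0x29007  P=1,RW=1,US=1,PS=0
  L1 @0x29[3] → 0x2C007  P=1,RW=1,US=1,PS=0
  L2 @0x2C[17] → 0x2F007  P=1,RW=1,US=1,PS=0
  ✓ 0x2FEE7  — 3 lookups
#1 VA=0x4C0611EE7 (r,kernel):
  TLB hit vpn=0x4C0611 → PA=0x2FEE7

Access #0 fault: NONE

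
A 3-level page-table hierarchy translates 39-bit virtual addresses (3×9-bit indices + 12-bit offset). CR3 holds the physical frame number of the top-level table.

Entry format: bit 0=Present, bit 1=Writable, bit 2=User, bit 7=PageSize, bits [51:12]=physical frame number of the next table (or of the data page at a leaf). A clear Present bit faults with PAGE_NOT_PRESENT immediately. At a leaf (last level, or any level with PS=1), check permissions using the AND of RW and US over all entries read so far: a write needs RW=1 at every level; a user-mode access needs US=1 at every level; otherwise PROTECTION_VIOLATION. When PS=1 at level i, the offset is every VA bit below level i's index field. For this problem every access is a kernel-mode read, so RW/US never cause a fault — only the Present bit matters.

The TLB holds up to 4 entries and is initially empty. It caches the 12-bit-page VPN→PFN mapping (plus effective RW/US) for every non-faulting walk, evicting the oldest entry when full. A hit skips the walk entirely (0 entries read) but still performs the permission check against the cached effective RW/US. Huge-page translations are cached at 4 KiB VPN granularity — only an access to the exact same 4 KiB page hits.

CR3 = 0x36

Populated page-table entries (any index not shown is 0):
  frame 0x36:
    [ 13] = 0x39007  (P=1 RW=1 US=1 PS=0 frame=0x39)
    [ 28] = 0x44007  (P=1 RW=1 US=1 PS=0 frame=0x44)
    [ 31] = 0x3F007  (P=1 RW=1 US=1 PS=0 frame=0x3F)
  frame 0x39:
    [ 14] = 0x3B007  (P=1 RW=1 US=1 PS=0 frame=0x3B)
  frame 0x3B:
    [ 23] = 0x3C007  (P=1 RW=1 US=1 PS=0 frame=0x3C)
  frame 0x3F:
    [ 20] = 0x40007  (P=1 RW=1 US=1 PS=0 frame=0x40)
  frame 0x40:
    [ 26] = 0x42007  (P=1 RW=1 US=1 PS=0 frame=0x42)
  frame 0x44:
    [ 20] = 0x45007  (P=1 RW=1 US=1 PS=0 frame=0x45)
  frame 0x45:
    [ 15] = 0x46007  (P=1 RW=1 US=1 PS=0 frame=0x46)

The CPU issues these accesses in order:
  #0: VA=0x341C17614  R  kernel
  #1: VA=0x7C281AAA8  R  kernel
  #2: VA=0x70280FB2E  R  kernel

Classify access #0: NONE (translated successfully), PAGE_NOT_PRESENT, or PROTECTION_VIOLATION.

Walk each access:
#0 VA=0x341C17614 (r,kernel):
  lvl0: tbl 0x36, slot 13 ⇒ 0x39007 (P1/RW1/US1/PS0)
  lvl1: tbl 0x39, slot 14 ⇒ 0x3B007 (P1/RW1/US1/PS0)
  lvl2: tbl 0x3B, slot 23 ⇒ 0x3C007 (P1/RW1/US1/PS0)
  ✓ 0x3C614  — 3 lookups
#1 VA=0x7C281AAA8 (r,kernel):
  lvl0: tbl 0x36, slot 31 ⇒ 0x3F007 (P1/RW1/US1/PS0)
  lvl1: tbl 0x3F, slot 20 ⇒ 0x40007 (P1/RW1/US1/PS0)
  lvl2: tbl 0x40, slot 26 ⇒ 0x42007 (P1/RW1/US1/PS0)
  ✓ 0x42AA8  — 3 lookups
#2 VA=0x70280FB2E (r,kernel):
  lvl0: tbl 0x36, slot 28 ⇒ 0x44007 (P1/RW1/US1/PS0)
  lvl1: tbl 0x44, slot 20 ⇒ 0x45007 (P1/RW1/US1/PS0)
  lvl2: tbl 0x45, slot 15 ⇒ 0x46007 (P1/RW1/US1/PS0)
  ✓ 0x46B2E  — 3 lookups

Access #0 fault: NONE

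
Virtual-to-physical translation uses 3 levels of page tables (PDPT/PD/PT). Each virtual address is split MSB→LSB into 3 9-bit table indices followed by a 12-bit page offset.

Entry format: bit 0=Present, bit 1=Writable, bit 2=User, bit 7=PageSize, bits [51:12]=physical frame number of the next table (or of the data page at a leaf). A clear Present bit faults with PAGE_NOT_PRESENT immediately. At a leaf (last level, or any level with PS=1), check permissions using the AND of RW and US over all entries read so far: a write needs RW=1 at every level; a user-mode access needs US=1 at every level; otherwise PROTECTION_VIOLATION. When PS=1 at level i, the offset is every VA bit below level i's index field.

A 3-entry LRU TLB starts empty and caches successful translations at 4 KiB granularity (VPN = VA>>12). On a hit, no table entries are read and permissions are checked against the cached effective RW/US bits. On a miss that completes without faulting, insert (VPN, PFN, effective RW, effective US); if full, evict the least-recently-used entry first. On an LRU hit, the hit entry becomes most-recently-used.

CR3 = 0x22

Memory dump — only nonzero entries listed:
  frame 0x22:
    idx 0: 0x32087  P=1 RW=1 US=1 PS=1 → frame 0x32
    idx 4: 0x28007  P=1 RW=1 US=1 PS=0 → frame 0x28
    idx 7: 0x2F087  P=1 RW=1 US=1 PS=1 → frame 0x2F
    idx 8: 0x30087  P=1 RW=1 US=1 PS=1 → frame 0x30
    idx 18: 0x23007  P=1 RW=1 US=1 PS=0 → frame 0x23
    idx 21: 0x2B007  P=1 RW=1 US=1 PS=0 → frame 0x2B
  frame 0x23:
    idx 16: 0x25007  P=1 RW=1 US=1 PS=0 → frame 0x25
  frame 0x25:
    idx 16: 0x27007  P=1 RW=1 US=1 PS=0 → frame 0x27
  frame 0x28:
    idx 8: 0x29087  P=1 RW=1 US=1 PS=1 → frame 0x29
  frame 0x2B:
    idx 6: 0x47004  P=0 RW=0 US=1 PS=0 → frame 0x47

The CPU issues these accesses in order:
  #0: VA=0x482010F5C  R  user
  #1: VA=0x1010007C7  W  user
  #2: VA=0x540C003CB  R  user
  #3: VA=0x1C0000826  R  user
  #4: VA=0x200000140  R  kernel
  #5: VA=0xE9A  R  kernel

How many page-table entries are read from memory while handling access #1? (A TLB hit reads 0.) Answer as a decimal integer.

Walk each access:
#0 VA=0x482010F5C (r,user):
  L0: frame=0x22 idx=18 entry=0x23007 [P=1 RW=1 US=1 PS=0]
  L1: frame=0x23 idx=16 entry=0x25007 [P=1 RW=1 US=1 PS=0]
  L2: frame=0x25 idx=16 entry=0x27007 [P=1 RW=1 US=1 PS=0]
  → PA=0x27F5C  (3 entries read)
#1 VA=0x1010007C7 (w,user):
  L0: frame=0x22 idx=4 entry=0x28007 [P=1 RW=1 US=1 PS=0]
  L1: frame=0x28 idx=8 entry=0x29087 [P=1 RW=1 US=1 PS=1]
  → PA=0x297C7 (huge @L1)  (2 entries read)
#2 VA=0x540C003CB (r,user):
  L0: frame=0x22 idx=21 entry=0x2B007 [P=1 RW=1 US=1 PS=0]
  L1: frame=0x2B idx=6 entry=0x47004 [P=0 RW=0 US=1 PS=0]
  → PAGE_NOT_PRESENT  (2 entries read)
#3 VA=0x1C0000826 (r,user):
  L0: frame=0x22 idx=7 entry=0x2F087 [P=1 RW=1 US=1 PS=1]
  → PA=0x2F826 (huge @L0)  (1 entries read)
#4 VA=0x200000140 (r,kernel):
  L0: frame=0x22 idx=8 entry=0x30087 [P=1 RW=1 US=1 PS=1]
  → PA=0x30140 (huge @L0)  (1 entries read)
#5 VA=0xE9A (r,kernel):
  L0: frame=0x22 idx=0 entry=0x32087 [P=1 RW=1 US=1 PS=1]
  → PA=0x32E9A (huge @L0)  (1 entries read)

Entries read for #1: 2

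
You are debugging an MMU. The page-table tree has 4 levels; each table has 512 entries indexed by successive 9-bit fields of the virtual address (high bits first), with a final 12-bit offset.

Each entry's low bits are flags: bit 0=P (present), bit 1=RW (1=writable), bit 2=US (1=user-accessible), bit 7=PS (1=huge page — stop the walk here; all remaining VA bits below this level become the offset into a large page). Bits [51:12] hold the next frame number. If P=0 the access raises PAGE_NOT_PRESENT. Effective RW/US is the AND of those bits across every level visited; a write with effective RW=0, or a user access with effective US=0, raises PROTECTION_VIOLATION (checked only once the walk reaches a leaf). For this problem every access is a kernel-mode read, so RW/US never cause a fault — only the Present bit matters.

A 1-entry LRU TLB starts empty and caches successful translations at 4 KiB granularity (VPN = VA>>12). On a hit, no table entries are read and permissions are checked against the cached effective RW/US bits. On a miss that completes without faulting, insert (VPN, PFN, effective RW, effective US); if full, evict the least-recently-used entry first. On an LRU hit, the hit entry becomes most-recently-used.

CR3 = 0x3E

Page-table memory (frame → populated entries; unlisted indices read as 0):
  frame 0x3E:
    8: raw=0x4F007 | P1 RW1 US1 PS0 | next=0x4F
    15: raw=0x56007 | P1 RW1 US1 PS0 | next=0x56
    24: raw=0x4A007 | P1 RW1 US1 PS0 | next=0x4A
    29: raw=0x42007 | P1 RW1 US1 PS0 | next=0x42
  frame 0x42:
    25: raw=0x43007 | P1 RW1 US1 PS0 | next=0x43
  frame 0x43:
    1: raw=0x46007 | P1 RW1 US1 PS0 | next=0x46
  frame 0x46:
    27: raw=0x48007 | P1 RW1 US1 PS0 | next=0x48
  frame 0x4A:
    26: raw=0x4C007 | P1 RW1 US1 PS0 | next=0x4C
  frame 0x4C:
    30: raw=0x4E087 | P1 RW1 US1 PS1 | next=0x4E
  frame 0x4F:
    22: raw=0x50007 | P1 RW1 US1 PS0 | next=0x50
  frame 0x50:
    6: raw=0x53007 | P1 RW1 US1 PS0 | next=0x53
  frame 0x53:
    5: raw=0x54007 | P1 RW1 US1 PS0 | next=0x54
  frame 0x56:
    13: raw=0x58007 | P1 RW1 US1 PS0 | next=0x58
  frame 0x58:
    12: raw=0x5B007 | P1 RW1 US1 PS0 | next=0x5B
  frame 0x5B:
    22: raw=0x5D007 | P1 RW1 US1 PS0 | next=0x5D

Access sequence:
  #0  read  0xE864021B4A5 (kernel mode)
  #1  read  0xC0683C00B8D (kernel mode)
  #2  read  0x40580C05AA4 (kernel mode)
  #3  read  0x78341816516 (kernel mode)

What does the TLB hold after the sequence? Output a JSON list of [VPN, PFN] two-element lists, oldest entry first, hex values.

Trace:
#0 VA=0xE864021B4A5 (r,kernel):
  [0] read 0x3E idx=29: raw=0x42007 flags P=1 W=1 U=1 S=0
  [1] read 0x42 idx=25: raw=0x43007 flags P=1 W=1 U=1 S=0
  [2] read 0x43 idx=1: raw=0x46007 flags P=1 W=1 U=1 S=0
  [3] read 0x46 idx=27: raw=0x48007 flags P=1 W=1 U=1 S=0
  → PA=0x484A5  (4 entries read)
#1 VA=0xC0683C00B8D (r,kernel):
  [0] read 0x3E idx=24: raw=0x4A007 flags P=1 W=1 U=1 S=0
  [1] read 0x4A idx=26: raw=0x4C007 flags P=1 W=1 U=1 S=0
  [2] read 0x4C idx=30: raw=0x4E087 flags P=1 W=1 U=1 S=1
  → PA=0x4EB8D (huge @L2)  (3 entries read)
#2 VA=0x40580C05AA4 (r,kernel):
  [0] read 0x3E idx=8: raw=0x4F007 flags P=1 W=1 U=1 S=0
  [1] read 0x4F idx=22: raw=0x50007 flags P=1 W=1 U=1 S=0
  [2] read 0x50 idx=6: raw=0x53007 flags P=1 W=1 U=1 S=0
  [3] read 0x53 idx=5: raw=0x54007 flags P=1 W=1 U=1 S=0
  → PA=0x54AA4  (4 entries read)
#3 VA=0x78341816516 (r,kernel):
  [0] read 0x3E idx=15: raw=0x56007 flags P=1 W=1 U=1 S=0
  [1] read 0x56 idx=13: raw=0x58007 flags P=1 W=1 U=1 S=0
  [2] read 0x58 idx=12: raw=0x5B007 flags P=1 W=1 U=1 S=0
  [3] read 0x5B idx=22: raw=0x5D007 flags P=1 W=1 U=1 S=0
  → PA=0x5D516  (4 entries read)

TLB: [["0x78341816", "0x5D"]]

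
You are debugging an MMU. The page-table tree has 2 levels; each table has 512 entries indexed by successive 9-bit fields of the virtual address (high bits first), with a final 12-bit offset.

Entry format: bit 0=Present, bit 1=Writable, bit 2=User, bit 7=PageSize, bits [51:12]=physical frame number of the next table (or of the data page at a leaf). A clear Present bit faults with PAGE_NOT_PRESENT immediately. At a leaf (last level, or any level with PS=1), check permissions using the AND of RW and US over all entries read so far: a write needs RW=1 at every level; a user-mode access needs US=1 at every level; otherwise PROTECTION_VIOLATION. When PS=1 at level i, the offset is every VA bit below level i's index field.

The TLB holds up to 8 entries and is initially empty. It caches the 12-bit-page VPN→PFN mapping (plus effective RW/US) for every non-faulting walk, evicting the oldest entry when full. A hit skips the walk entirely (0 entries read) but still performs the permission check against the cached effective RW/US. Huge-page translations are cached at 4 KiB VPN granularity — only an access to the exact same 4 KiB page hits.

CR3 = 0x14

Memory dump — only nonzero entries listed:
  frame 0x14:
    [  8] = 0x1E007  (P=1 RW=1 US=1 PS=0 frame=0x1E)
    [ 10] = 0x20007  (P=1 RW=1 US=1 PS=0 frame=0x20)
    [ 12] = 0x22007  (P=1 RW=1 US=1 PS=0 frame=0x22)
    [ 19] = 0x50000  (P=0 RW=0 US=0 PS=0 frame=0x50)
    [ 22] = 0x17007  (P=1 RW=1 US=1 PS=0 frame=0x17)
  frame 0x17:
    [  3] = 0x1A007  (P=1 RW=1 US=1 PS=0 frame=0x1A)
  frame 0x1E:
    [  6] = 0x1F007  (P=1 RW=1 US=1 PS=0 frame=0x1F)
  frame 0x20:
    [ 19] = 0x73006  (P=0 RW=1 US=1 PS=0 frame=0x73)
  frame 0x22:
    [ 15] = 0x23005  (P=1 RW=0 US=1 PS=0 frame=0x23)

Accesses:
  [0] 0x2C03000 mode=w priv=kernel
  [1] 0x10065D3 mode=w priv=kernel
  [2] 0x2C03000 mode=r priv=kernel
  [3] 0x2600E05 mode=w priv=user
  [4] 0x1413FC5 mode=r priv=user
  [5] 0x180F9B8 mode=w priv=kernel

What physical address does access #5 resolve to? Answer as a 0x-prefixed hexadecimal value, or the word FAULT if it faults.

Walk each access:
#0 VA=0x2C03000 (w,kernel):
  [0] read 0x14 idx=22: raw=0x17007 flags P=1 W=1 U=1 S=0
  [1] read 0x17 idx=3: raw=0x1A007 flags P=1 W=1 U=1 S=0
  → PA=0x1A000  (2 entries read)
#1 VA=0x10065D3 (w,kernel):
  [0] read 0x14 idx=8: raw=0x1E007 flags P=1 W=1 U=1 S=0
  [1] read 0x1E idx=6: raw=0x1F007 flags P=1 W=1 U=1 S=0
  → PA=0x1F5D3  (2 entries read)
#2 VA=0x2C03000 (r,kernel):
  TLB hit vpn=0x2C03 → PA=0x1A000
#3 VA=0x2600E05 (w,user):
  [0] read 0x14 idx=19: raw=0x50000 flags P=0 W=0 U=0 S=0
  ⇒ fault: PAGE_NOT_PRESENT  — 1 lookups
#4 VA=0x1413FC5 (r,user):
  [0] read 0x14 idx=10: raw=0x20007 flags P=1 W=1 U=1 S=0
  [1] read 0x20 idx=19: raw=0x73006 flags P=0 W=1 U=1 S=0
  ⇒ fault: PAGE_NOT_PRESENT  — 2 lookups
#5 VA=0x180F9B8 (w,kernel):
  [0] read 0x14 idx=12: raw=0x22007 flags P=1 W=1 U=1 S=0
  [1] read 0x22 idx=15: raw=0x23005 flags P=1 W=0 U=1 S=0
  ⇒ fault: PROTECTION_VIOLATION  — 2 lookups

Access #5 PA: FAULT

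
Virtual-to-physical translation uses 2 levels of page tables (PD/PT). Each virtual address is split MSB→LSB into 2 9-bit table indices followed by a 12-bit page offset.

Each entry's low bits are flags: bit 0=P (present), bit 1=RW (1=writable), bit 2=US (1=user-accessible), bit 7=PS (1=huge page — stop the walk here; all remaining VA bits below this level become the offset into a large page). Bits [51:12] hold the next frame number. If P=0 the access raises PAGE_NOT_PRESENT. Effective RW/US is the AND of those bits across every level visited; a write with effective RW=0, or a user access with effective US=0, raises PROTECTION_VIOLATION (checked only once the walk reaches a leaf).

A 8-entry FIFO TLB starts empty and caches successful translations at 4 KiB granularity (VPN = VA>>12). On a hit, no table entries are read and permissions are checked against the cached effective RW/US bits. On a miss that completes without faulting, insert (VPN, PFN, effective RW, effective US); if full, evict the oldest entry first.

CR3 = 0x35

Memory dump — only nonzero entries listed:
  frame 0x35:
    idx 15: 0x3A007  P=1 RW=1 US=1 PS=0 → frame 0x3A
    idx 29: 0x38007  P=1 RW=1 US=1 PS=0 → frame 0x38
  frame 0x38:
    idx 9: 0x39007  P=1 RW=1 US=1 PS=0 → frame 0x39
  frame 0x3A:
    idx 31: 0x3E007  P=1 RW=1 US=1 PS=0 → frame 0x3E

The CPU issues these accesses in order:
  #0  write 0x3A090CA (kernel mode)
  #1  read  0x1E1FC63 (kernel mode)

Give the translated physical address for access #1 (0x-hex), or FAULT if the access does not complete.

Walk each access:
#0 VA=0x3A090CA (w,kernel):
  L0 @0x35[29] → 0x38007  P=1,RW=1,US=1,PS=0
  L1 @0x38[9] → 0x39007  P=1,RW=1,US=1,PS=0
  → PA=0x390CA  (2 entries read)
#1 VA=0x1E1FC63 (r,kernel):
  L0 @0x35[15] → 0x3A007  P=1,RW=1,US=1,PS=0
  L1 @0x3A[31] → 0x3E007  P=1,RW=1,US=1,PS=0
  → PA=0x3EC63  (2 entries read)

Access #1 PA: 0x3EC63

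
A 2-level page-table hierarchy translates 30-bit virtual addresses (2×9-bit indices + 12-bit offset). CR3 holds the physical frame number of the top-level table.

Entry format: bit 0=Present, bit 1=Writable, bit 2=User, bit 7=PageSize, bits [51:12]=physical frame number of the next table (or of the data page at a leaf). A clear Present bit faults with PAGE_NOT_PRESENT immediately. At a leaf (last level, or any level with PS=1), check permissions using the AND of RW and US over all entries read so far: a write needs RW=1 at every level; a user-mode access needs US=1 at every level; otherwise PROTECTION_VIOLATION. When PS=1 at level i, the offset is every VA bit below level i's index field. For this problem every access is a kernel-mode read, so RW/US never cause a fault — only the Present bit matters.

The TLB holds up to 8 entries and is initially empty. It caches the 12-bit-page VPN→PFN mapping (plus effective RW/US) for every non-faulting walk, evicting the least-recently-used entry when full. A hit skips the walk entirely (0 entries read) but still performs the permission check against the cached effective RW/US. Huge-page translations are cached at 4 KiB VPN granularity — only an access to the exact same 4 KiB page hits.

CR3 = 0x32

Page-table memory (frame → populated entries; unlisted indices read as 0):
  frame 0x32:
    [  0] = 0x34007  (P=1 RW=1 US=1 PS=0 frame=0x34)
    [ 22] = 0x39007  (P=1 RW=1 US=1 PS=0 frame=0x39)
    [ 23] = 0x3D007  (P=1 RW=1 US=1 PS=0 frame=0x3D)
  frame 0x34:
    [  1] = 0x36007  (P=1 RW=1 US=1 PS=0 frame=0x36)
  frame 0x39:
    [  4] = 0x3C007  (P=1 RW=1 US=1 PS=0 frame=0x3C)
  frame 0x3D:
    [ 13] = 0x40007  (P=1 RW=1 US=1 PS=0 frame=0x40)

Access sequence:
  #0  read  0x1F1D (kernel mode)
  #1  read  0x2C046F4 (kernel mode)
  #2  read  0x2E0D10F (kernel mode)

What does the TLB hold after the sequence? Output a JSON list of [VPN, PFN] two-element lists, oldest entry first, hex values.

Walk each access:
#0 VA=0x1F1D (r,kernel):
  L0: frame=0x32 idx=0 entry=0x34007 [P=1 RW=1 US=1 PS=0]
  L1: frame=0x34 idx=1 entry=0x36007 [P=1 RW=1 US=1 PS=0]
  ✓ 0x36F1D  — 2 lookups
#1 VA=0x2C046F4 (r,kernel):
  L0: frame=0x32 idx=22 entry=0x39007 [P=1 RW=1 US=1 PS=0]
  L1: frame=0x39 idx=4 entry=0x3C007 [P=1 RW=1 US=1 PS=0]
  ✓ 0x3C6F4  — 2 lookups
#2 VA=0x2E0D10F (r,kernel):
  L0: frame=0x32 idx=23 entry=0x3D007 [P=1 RW=1 US=1 PS=0]
  L1: frame=0x3D idx=13 entry=0x40007 [P=1 RW=1 US=1 PS=0]
  ✓ 0x4010F  — 2 lookups

TLB: [["0x1", "0x36"], ["0x2C04", "0x3C"], ["0x2E0D", "0x40"]]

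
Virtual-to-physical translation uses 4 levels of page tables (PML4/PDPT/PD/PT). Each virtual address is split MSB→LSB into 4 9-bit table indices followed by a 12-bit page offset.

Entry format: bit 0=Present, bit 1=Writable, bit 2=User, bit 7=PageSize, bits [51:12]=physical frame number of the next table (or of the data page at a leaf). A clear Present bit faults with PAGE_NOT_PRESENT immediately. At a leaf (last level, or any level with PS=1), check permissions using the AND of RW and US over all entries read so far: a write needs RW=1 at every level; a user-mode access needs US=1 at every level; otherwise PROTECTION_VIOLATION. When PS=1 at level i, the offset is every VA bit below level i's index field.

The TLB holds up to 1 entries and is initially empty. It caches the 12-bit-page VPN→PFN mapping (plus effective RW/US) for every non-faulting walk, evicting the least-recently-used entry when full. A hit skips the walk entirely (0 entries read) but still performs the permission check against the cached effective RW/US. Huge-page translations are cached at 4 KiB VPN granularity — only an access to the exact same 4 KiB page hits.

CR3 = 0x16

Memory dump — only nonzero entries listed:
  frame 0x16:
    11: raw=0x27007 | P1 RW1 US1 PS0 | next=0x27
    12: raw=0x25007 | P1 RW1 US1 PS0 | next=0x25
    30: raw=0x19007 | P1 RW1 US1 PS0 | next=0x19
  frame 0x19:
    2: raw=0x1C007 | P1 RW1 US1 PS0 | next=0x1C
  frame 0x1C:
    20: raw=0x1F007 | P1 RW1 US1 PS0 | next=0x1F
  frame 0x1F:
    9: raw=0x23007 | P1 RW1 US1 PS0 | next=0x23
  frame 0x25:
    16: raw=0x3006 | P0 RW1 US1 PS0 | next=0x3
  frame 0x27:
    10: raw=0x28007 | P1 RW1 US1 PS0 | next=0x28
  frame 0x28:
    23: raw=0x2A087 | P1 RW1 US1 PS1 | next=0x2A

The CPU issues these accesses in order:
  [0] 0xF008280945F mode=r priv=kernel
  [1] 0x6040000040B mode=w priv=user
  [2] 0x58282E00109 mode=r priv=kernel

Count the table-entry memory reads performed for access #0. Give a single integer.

Walk each access:
#0 VA=0xF008280945F (r,kernel):
  lvl0: tbl 0x16, slot 30 ⇒ 0x19007 (P1/RW1/US1/PS0)
  lvl1: tbl 0x19, slot 2 ⇒ 0x1C007 (P1/RW1/US1/PS0)
  lvl2: tbl 0x1C, slot 20 ⇒ 0x1F007 (P1/RW1/US1/PS0)
  lvl3: tbl 0x1F, slot 9 ⇒ 0x23007 (P1/RW1/US1/PS0)
  → PA=0x2345F  (4 entries read)
#1 VA=0x6040000040B (w,user):
  lvl0: tbl 0x16, slot 12 ⇒ 0x25007 (P1/RW1/US1/PS0)
  lvl1: tbl 0x25, slot 16 ⇒ 0x3006 (P0/RW1/US1/PS0)
  ✗ PAGE_NOT_PRESENT  [2 reads]
#2 VA=0x58282E00109 (r,kernel):
  lvl0: tbl 0x16, slot 11 ⇒ 0x27007 (P1/RW1/US1/PS0)
  lvl1: tbl 0x27, slot 10 ⇒ 0x28007 (P1/RW1/US1/PS0)
  lvl2: tbl 0x28, slot 23 ⇒ 0x2A087 (P1/RW1/US1/PS1)
  → PA=0x2A109 (huge @L2)  (3 entries read)

Entries read for #0: 4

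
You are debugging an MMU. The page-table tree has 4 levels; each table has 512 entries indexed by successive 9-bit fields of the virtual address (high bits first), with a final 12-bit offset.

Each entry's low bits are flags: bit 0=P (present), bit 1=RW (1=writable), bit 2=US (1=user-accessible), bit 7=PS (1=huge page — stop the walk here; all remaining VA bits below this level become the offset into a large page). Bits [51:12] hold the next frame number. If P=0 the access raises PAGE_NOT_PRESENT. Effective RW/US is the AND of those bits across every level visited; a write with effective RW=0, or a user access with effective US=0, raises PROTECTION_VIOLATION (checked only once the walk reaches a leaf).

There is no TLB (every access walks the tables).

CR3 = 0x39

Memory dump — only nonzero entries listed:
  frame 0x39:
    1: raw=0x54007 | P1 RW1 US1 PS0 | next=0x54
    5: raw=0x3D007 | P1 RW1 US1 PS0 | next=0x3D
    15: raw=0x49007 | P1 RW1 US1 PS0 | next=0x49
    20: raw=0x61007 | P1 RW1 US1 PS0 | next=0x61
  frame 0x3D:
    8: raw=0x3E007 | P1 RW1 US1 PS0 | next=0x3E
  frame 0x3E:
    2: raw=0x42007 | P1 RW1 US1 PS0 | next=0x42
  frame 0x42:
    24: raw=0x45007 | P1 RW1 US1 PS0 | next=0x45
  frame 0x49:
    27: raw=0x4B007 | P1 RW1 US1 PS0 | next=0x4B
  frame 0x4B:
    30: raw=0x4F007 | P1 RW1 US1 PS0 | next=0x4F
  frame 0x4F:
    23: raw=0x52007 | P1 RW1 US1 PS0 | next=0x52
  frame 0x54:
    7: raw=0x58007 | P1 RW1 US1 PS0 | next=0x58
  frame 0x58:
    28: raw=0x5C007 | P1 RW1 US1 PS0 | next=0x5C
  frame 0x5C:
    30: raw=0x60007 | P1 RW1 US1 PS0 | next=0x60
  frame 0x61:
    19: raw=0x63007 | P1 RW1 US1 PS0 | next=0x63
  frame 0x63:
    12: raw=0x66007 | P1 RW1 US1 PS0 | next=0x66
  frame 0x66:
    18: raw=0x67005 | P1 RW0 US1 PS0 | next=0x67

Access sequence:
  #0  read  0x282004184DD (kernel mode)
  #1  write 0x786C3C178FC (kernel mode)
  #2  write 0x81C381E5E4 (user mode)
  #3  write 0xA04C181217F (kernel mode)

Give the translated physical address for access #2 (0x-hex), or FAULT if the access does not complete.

Per-access translation:
#0 VA=0x282004184DD (r,kernel):
  L0: frame=0x39 idx=5 entry=0x3D007 [P=1 RW=1 US=1 PS=0]
  L1: frame=0x3D idx=8 entry=0x3E007 [P=1 RW=1 US=1 PS=0]
  L2: frame=0x3E idx=2 entry=0x42007 [P=1 RW=1 US=1 PS=0]
  L3: frame=0x42 idx=24 entry=0x45007 [P=1 RW=1 US=1 PS=0]
  ✓ 0x454DD  — 4 lookups
#1 VA=0x786C3C178FC (w,kernel):
  L0: frame=0x39 idx=15 entry=0x49007 [P=1 RW=1 US=1 PS=0]
  L1: frame=0x49 idx=27 entry=0x4B007 [P=1 RW=1 US=1 PS=0]
  L2: frame=0x4B idx=30 entry=0x4F007 [P=1 RW=1 US=1 PS=0]
  L3: frame=0x4F idx=23 entry=0x52007 [P=1 RW=1 US=1 PS=0]
  ✓ 0x528FC  — 4 lookups
#2 VA=0x81C381E5E4 (w,user):
  L0: frame=0x39 idx=1 entry=0x54007 [P=1 RW=1 US=1 PS=0]
  L1: frame=0x54 idx=7 entry=0x58007 [P=1 RW=1 US=1 PS=0]
  L2: frame=0x58 idx=28 entry=0x5C007 [P=1 RW=1 US=1 PS=0]
  L3: frame=0x5C idx=30 entry=0x60007 [P=1 RW=1 US=1 PS=0]
  ✓ 0x605E4  — 4 lookups
#3 VA=0xA04C181217F (w,kernel):
  L0: frame=0x39 idx=20 entry=0x61007 [P=1 RW=1 US=1 PS=0]
  L1: frame=0x61 idx=19 entry=0x63007 [P=1 RW=1 US=1 PS=0]
  L2: frame=0x63 idx=12 entry=0x66007 [P=1 RW=1 US=1 PS=0]
  L3: frame=0x66 idx=18 entry=0x67005 [P=1 RW=0 US=1 PS=0]
  ✗ PROTECTION_VIOLATION  [4 reads]

Access #2 PA: 0x605E4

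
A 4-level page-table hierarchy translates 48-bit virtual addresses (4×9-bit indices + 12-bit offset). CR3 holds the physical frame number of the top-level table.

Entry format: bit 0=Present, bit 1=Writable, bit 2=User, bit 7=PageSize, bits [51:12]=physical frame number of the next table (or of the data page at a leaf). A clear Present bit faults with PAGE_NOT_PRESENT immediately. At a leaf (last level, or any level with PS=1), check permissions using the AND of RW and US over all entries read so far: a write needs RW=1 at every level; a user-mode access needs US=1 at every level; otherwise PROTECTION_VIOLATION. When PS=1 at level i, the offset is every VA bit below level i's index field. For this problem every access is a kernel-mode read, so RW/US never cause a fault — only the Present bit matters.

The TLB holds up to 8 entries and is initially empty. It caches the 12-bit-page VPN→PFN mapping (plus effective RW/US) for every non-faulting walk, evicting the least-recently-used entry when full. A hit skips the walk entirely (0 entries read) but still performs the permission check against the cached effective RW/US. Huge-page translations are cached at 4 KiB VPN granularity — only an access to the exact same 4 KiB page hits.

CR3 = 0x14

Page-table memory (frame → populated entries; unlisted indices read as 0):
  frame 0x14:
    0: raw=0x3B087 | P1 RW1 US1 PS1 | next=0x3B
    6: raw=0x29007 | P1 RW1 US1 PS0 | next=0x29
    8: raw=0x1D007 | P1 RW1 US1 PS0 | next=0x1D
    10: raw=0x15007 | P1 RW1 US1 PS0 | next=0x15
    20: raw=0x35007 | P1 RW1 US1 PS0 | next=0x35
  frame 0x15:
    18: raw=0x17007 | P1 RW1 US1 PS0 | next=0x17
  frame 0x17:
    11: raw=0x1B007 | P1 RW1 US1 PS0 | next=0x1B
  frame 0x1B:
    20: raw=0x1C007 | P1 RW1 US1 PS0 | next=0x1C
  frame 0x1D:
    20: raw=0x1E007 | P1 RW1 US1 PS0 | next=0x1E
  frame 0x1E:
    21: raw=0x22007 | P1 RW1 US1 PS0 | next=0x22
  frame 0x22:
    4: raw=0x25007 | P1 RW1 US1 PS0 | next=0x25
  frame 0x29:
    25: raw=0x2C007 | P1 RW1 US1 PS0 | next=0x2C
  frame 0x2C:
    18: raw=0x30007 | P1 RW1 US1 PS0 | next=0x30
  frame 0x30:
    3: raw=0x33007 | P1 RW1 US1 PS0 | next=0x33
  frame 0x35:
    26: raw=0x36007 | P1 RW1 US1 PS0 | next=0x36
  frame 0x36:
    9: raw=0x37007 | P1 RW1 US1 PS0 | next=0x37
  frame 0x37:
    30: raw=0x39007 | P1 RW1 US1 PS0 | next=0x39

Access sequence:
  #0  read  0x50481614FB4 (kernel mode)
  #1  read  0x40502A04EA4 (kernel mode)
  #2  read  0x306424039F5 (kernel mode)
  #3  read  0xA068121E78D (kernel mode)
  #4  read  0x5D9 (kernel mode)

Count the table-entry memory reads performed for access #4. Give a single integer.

Trace:
#0 VA=0x50481614FB4 (r,kernel):
  L0: frame=0x14 idx=10 entry=0x15007 [P=1 RW=1 US=1 PS=0]
  L1: frame=0x15 idx=18 entry=0x17007 [P=1 RW=1 US=1 PS=0]
  L2: frame=0x17 idx=11 entry=0x1B007 [P=1 RW=1 US=1 PS=0]
  L3: frame=0x1B idx=20 entry=0x1C007 [P=1 RW=1 US=1 PS=0]
  → PA=0x1CFB4  (4 entries read)
#1 VA=0x40502A04EA4 (r,kernel):
  L0: frame=0x14 idx=8 entry=0x1D007 [P=1 RW=1 US=1 PS=0]
  L1: frame=0x1D idx=20 entry=0x1E007 [P=1 RW=1 US=1 PS=0]
  L2: frame=0x1E idx=21 entry=0x22007 [P=1 RW=1 US=1 PS=0]
  L3: frame=0x22 idx=4 entry=0x25007 [P=1 RW=1 US=1 PS=0]
  → PA=0x25EA4  (4 entries read)
#2 VA=0x306424039F5 (r,kernel):
  L0: frame=0x14 idx=6 entry=0x29007 [P=1 RW=1 US=1 PS=0]
  L1: frame=0x29 idx=25 entry=0x2C007 [P=1 RW=1 US=1 PS=0]
  L2: frame=0x2C idx=18 entry=0x30007 [P=1 RW=1 US=1 PS=0]
  L3: frame=0x30 idx=3 entry=0x33007 [P=1 RW=1 US=1 PS=0]
  → PA=0x339F5  (4 entries read)
#3 VA=0xA068121E78D (r,kernel):
  L0: frame=0x14 idx=20 entry=0x35007 [P=1 RW=1 US=1 PS=0]
  L1: frame=0x35 idx=26 entry=0x36007 [P=1 RW=1 US=1 PS=0]
  L2: frame=0x36 idx=9 entry=0x37007 [P=1 RW=1 US=1 PS=0]
  L3: frame=0x37 idx=30 entry=0x39007 [P=1 RW=1 US=1 PS=0]
  → PA=0x3978D  (4 entries read)
#4 VA=0x5D9 (r,kernel):
  L0: frame=0x14 idx=0 entry=0x3B087 [P=1 RW=1 US=1 PS=1]
  → PA=0x3B5D9 (huge @L0)  (1 entries read)

Entries read for #4: 1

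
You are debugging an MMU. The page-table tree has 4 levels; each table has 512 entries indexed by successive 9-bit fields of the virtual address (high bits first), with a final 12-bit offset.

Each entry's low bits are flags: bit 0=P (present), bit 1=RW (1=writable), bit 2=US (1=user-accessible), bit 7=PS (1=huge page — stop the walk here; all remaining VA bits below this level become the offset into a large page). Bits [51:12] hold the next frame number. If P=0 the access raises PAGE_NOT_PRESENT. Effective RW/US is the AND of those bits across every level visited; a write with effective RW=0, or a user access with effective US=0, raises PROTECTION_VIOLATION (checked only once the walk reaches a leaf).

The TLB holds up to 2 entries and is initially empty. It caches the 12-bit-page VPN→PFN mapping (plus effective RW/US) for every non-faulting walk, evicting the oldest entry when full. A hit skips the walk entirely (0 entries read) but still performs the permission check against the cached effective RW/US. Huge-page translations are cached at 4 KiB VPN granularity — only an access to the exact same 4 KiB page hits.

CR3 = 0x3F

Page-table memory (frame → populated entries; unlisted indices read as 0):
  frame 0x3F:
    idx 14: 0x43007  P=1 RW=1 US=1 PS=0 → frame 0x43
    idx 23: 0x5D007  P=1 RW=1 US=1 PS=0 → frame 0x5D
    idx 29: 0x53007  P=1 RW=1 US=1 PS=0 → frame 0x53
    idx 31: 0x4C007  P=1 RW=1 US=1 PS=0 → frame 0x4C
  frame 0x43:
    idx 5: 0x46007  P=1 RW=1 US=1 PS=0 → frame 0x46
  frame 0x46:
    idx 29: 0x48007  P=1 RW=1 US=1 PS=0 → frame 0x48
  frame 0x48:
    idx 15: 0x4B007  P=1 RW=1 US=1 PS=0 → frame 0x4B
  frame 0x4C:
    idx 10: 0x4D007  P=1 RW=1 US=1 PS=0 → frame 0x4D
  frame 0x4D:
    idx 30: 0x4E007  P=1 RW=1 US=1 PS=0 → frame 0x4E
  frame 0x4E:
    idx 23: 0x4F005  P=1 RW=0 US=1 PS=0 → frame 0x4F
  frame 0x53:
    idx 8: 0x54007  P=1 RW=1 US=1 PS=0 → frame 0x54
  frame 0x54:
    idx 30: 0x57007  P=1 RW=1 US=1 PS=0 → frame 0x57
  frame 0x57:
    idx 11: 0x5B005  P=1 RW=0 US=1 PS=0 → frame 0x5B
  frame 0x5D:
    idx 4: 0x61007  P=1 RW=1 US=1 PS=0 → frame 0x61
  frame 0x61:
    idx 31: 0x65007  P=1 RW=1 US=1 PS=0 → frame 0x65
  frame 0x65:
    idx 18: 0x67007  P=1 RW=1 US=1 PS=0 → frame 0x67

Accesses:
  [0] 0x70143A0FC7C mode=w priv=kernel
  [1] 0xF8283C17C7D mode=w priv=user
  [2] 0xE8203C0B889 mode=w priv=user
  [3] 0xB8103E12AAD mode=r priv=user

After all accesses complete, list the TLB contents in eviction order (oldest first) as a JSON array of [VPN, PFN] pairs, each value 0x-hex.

Walk each access:
#0 VA=0x70143A0FC7C (w,kernel):
  L0: frame=0x3F idx=14 entry=0x43007 [P=1 RW=1 US=1 PS=0]
  L1: frame=0x43 idx=5 entry=0x46007 [P=1 RW=1 US=1 PS=0]
  L2: frame=0x46 idx=29 entry=0x48007 [P=1 RW=1 US=1 PS=0]
  L3: frame=0x48 idx=15 entry=0x4B007 [P=1 RW=1 US=1 PS=0]
  ✓ 0x4BC7C  — 4 lookups
#1 VA=0xF8283C17C7D (w,user):
  L0: frame=0x3F idx=31 entry=0x4C007 [P=1 RW=1 US=1 PS=0]
  L1: frame=0x4C idx=10 entry=0x4D007 [P=1 RW=1 US=1 PS=0]
  L2: frame=0x4D idx=30 entry=0x4E007 [P=1 RW=1 US=1 PS=0]
  L3: frame=0x4E idx=23 entry=0x4F005 [P=1 RW=0 US=1 PS=0]
  → PROTECTION_VIOLATION  (4 entries read)
#2 VA=0xE8203C0B889 (w,user):
  L0: frame=0x3F idx=29 entry=0x53007 [P=1 RW=1 US=1 PS=0]
  L1: frame=0x53 idx=8 entry=0x54007 [P=1 RW=1 US=1 PS=0]
  L2: frame=0x54 idx=30 entry=0x57007 [P=1 RW=1 US=1 PS=0]
  L3: frame=0x57 idx=11 entry=0x5B005 [P=1 RW=0 US=1 PS=0]
  → PROTECTION_VIOLATION  (4 entries read)
#3 VA=0xB8103E12AAD (r,user):
  L0: frame=0x3F idx=23 entry=0x5D007 [P=1 RW=1 US=1 PS=0]
  L1: frame=0x5D idx=4 entry=0x61007 [P=1 RW=1 US=1 PS=0]
  L2: frame=0x61 idx=31 entry=0x65007 [P=1 RW=1 US=1 PS=0]
  L3: frame=0x65 idx=18 entry=0x67007 [P=1 RW=1 US=1 PS=0]
  ✓ 0x67AAD  — 4 lookups

TLB: [["0x70143A0F", "0x4B"], ["0xB8103E12", "0x67"]]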